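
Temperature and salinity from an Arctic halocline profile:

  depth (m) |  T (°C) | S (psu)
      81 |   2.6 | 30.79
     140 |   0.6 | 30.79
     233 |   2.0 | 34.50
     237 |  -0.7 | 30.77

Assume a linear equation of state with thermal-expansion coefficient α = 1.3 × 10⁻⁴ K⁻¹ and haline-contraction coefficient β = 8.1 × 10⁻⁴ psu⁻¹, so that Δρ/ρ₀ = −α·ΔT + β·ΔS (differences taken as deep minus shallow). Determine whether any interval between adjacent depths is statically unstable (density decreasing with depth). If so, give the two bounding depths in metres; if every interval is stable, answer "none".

Evaluate Δρ/ρ₀ = −αΔT + βΔS across each adjacent pair:
  81–140 m: −αΔT+βΔS = −(1.3 × 10⁻⁴)(-2.0)+(8.1 × 10⁻⁴)(+0.00) = 2.6 × 10⁻⁴ → stable
  140–233 m: −αΔT+βΔS = −(1.3 × 10⁻⁴)(+1.4)+(8.1 × 10⁻⁴)(+3.71) = 2.8 × 10⁻³ → stable
  233–237 m: −αΔT+βΔS = −(1.3 × 10⁻⁴)(-2.7)+(8.1 × 10⁻⁴)(-3.73) = -2.7 × 10⁻³ → UNSTABLE
The 233–237 m interval has Δρ < 0: lighter water underlies denser water.

233–237 m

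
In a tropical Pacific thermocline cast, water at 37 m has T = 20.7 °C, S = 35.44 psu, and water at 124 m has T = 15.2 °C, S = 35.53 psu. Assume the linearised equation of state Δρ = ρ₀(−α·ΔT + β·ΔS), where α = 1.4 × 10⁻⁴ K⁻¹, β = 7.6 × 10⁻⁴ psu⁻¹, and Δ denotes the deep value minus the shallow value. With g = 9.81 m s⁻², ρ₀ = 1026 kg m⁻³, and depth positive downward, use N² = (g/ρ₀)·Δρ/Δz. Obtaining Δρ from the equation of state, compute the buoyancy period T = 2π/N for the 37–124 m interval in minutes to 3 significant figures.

10.8 min

ΔT = -5.5 K, ΔS = +0.09 psu (deep − shallow).
Δρ/ρ₀ = −αΔT + βΔS = 7.70 × 10⁻⁴ + 6.84 × 10⁻⁵ = 8.384 × 10⁻⁴, so Δρ ≈ 0.8602 kg m⁻³.
N² = (g/ρ₀)·Δρ/Δz = g·(Δρ/ρ₀)/Δz = 9.81 × 8.384 × 10⁻⁴ / 87 = 9.4537 × 10⁻⁵ s⁻².
N = √(9.4537 × 10⁻⁵) = 9.7230 × 10⁻³ rad s⁻¹ → T = 2π/N = 646.22 s = 10.770 min ≈ 10.8 min.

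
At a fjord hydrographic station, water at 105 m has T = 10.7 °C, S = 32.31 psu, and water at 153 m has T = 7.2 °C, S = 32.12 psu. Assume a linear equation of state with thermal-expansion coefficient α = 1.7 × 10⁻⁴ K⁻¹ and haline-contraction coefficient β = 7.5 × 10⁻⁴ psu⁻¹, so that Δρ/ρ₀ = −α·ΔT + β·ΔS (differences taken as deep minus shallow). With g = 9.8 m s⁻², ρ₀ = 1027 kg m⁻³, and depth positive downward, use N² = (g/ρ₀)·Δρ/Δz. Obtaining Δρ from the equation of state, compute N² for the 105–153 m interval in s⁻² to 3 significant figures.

ΔT = -3.5 K, ΔS = -0.19 psu (deep − shallow).
Δρ/ρ₀ = −αΔT + βΔS = 5.95 × 10⁻⁴ − 1.425 × 10⁻⁴ = 4.525 × 10⁻⁴, so Δρ ≈ 0.4647 kg m⁻³.
N² = (g/ρ₀)·Δρ/Δz = g·(Δρ/ρ₀)/Δz = 9.8 × 4.525 × 10⁻⁴ / 48 = 9.2385 × 10⁻⁵ s⁻² ≈ 9.24 × 10⁻⁵ s⁻².

9.24 × 10⁻⁵ s⁻²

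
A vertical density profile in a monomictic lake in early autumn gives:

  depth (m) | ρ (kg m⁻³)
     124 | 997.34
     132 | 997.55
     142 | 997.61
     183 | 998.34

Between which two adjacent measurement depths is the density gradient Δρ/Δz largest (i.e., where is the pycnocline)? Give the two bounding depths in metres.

Compute the density gradient over each adjacent pair:
  124–132 m: Δρ/Δz = 0.21/8 = 0.026 kg m⁻⁴
  132–142 m: Δρ/Δz = 0.06/10 = 6.0 × 10⁻³ kg m⁻⁴
  142–183 m: Δρ/Δz = 0.73/41 = 0.018 kg m⁻⁴
The largest gradient is in the 124–132 m interval — the pycnocline.

124–132 m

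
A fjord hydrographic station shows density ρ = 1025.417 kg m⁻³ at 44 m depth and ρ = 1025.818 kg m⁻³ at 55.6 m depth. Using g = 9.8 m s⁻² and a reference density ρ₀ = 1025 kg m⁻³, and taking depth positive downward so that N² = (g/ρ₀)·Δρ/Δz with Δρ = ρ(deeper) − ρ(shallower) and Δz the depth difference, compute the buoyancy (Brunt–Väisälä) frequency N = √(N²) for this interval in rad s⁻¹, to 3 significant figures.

0.0182 rad s⁻¹

Δρ = 1025.818 − 1025.417 = 0.401 kg m⁻³ over Δz = 55.6 − 44 = 11.6 m.
N² = (9.8/1025) × (0.401/11.6) = 3.3051 × 10⁻⁴ s⁻².
N = √(3.3051 × 10⁻⁴) = 0.018180 rad s⁻¹ ≈ 0.0182 rad s⁻¹.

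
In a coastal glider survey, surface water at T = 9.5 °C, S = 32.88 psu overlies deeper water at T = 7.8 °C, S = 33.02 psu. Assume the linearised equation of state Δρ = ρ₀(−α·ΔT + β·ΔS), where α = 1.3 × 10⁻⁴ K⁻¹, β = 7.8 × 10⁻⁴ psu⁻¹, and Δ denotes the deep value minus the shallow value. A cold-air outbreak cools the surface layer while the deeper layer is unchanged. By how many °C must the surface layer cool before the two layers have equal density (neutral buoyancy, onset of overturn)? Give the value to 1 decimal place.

2.5 °C

Neutral buoyancy requires Δρ = 0, i.e. −α(T_deep − T_surf′) + β(S_deep − S_surf) = 0.
T_surf′ = T_deep − (β/α)·ΔS = 7.8 − (7.8 × 10⁻⁴/1.3 × 10⁻⁴)·(+0.14) = 6.960 °C.
Cooling required: 9.5 − (6.960) = 2.540 °C.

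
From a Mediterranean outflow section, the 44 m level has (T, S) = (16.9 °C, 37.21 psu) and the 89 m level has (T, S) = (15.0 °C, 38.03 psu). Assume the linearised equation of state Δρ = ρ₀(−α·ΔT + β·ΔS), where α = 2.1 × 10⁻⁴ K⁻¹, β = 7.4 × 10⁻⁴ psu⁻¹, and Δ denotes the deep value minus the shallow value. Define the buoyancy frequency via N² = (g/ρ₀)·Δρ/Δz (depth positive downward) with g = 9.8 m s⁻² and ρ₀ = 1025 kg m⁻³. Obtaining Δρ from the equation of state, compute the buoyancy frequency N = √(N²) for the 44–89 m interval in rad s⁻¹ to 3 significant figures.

0.0148 rad s⁻¹

ΔT = -1.9 K, ΔS = +0.82 psu (deep − shallow).
Δρ/ρ₀ = −αΔT + βΔS = 3.99 × 10⁻⁴ + 6.068 × 10⁻⁴ = 1.0058 × 10⁻³, so Δρ ≈ 1.031 kg m⁻³.
N² = (g/ρ₀)·Δρ/Δz = g·(Δρ/ρ₀)/Δz = 9.8 × 1.0058 × 10⁻³ / 45 = 2.1904 × 10⁻⁴ s⁻².
N = √(2.1904 × 10⁻⁴) = 0.014800 rad s⁻¹ ≈ 0.0148 rad s⁻¹.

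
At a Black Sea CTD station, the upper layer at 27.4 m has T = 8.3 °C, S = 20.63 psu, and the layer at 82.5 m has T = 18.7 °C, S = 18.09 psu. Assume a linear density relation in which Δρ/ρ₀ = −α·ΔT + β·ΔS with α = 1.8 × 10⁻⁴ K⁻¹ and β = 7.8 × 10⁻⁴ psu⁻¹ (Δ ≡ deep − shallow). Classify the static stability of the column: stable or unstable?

ΔT = 18.7 − 8.3 = +10.4 K and ΔS = 18.09 − 20.63 = -2.54 psu (deep − shallow).
−αΔT = -1.872 × 10⁻³; βΔS = -1.9812 × 10⁻³; sum Δρ/ρ₀ = -3.8532 × 10⁻³.
Δρ/ρ₀ < 0, so Δρ < 0: deeper water is lighter → statically unstable; the column would overturn.

unstable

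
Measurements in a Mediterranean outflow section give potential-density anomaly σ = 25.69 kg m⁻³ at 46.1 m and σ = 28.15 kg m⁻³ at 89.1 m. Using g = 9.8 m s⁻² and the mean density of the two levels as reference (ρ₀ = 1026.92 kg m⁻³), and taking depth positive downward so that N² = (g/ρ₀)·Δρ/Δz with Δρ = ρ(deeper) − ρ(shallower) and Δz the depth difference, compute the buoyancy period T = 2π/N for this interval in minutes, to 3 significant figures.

Δρ = 1028.15 − 1025.69 = 2.46 kg m⁻³ over Δz = 89.1 − 46.1 = 43 m.
N² = (9.8/1026.92) × (2.46/43) = 5.4595 × 10⁻⁴ s⁻².
N = √(5.4595 × 10⁻⁴) = 0.023366 rad s⁻¹, so T = 2π/N = 268.90 s = 4.4817 min ≈ 4.48 min.
A positive N² confirms static stability across the interval.

4.48 min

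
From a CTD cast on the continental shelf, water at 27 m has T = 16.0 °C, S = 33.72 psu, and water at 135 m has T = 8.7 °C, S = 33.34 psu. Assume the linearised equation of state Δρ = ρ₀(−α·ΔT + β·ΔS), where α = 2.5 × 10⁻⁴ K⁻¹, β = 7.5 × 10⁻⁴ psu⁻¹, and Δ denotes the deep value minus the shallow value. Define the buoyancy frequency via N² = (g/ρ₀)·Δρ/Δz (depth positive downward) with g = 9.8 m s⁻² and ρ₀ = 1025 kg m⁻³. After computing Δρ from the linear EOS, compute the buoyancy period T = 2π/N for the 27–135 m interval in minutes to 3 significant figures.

ΔT = -7.3 K, ΔS = -0.38 psu (deep − shallow).
Δρ/ρ₀ = −αΔT + βΔS = 1.825 × 10⁻³ − 2.85 × 10⁻⁴ = 1.54 × 10⁻³, so Δρ ≈ 1.579 kg m⁻³.
N² = (g/ρ₀)·Δρ/Δz = g·(Δρ/ρ₀)/Δz = 9.8 × 1.54 × 10⁻³ / 108 = 1.3974 × 10⁻⁴ s⁻².
N = √(1.3974 × 10⁻⁴) = 0.011821 rad s⁻¹ → T = 2π/N = 531.53 s = 8.8588 min ≈ 8.86 min.

8.86 min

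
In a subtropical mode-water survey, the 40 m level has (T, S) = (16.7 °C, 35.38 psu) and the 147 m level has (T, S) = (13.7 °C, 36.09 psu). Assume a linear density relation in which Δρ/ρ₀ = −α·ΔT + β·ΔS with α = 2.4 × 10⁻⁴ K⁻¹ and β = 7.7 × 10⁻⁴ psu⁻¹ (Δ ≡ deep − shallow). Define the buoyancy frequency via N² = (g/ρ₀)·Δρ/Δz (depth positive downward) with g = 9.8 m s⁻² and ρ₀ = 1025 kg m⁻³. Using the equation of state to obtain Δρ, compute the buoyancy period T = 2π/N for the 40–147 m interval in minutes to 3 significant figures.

ΔT = -3.0 K, ΔS = +0.71 psu (deep − shallow).
Δρ/ρ₀ = −αΔT + βΔS = 7.20 × 10⁻⁴ + 5.467 × 10⁻⁴ = 1.2667 × 10⁻³, so Δρ ≈ 1.298 kg m⁻³.
N² = (g/ρ₀)·Δρ/Δz = g·(Δρ/ρ₀)/Δz = 9.8 × 1.2667 × 10⁻³ / 107 = 1.1602 × 10⁻⁴ s⁻².
N = √(1.1602 × 10⁻⁴) = 0.010771 rad s⁻¹ → T = 2π/N = 583.34 s = 9.7223 min ≈ 9.72 min.

9.72 min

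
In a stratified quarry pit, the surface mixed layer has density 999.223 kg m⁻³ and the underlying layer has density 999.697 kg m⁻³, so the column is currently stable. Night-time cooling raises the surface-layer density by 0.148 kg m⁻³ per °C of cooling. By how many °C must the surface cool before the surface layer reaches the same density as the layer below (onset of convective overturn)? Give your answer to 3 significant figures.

3.20 °C

Density deficit of the surface layer: 999.697 − 999.223 = 0.474 kg m⁻³.
Required change = 0.474 / 0.148 = 3.20 °C.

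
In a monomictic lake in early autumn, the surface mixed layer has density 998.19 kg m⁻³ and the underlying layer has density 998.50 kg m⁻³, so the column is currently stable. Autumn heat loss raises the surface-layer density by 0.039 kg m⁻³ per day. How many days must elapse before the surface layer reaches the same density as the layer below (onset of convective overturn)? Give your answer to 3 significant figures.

7.95 days

Density deficit of the surface layer: 998.50 − 998.19 = 0.31 kg m⁻³.
Required change = 0.31 / 0.039 = 7.95 days.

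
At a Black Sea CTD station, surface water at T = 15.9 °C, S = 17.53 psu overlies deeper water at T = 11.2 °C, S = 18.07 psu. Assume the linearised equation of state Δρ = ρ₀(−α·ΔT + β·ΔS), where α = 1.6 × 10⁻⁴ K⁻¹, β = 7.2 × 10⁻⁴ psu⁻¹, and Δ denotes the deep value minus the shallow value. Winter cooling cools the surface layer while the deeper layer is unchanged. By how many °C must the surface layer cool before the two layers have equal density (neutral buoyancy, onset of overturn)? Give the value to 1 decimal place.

Neutral buoyancy requires Δρ = 0, i.e. −α(T_deep − T_surf′) + β(S_deep − S_surf) = 0.
T_surf′ = T_deep − (β/α)·ΔS = 11.2 − (7.2 × 10⁻⁴/1.6 × 10⁻⁴)·(+0.54) = 8.770 °C.
Cooling required: 15.9 − (8.770) = 7.130 °C.

7.1 °C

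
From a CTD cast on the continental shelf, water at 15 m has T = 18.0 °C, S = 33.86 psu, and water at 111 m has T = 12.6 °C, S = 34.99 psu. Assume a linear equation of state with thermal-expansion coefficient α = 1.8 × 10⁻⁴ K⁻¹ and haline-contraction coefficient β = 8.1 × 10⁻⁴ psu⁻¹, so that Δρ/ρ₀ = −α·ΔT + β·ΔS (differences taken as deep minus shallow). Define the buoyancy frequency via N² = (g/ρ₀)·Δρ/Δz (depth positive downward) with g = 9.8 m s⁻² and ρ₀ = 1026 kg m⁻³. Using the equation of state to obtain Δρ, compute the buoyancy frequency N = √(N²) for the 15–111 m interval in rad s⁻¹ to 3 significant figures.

0.0139 rad s⁻¹

ΔT = -5.4 K, ΔS = +1.13 psu (deep − shallow).
Δρ/ρ₀ = −αΔT + βΔS = 9.72 × 10⁻⁴ + 9.153 × 10⁻⁴ = 1.8873 × 10⁻³, so Δρ ≈ 1.936 kg m⁻³.
N² = (g/ρ₀)·Δρ/Δz = g·(Δρ/ρ₀)/Δz = 9.8 × 1.8873 × 10⁻³ / 96 = 1.9266 × 10⁻⁴ s⁻².
N = √(1.9266 × 10⁻⁴) = 0.013880 rad s⁻¹ ≈ 0.0139 rad s⁻¹.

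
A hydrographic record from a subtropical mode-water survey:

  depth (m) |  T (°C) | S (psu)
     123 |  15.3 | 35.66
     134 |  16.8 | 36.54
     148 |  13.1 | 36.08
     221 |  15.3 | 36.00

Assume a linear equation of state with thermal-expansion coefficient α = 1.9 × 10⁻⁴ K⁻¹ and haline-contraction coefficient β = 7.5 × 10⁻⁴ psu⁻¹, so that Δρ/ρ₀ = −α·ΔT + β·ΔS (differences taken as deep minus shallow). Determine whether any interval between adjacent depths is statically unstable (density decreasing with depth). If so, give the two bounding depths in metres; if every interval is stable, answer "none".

Evaluate Δρ/ρ₀ = −αΔT + βΔS across each adjacent pair:
  123–134 m: −αΔT+βΔS = −(1.9 × 10⁻⁴)(+1.5)+(7.5 × 10⁻⁴)(+0.88) = 3.8 × 10⁻⁴ → stable
  134–148 m: −αΔT+βΔS = −(1.9 × 10⁻⁴)(-3.7)+(7.5 × 10⁻⁴)(-0.46) = 3.6 × 10⁻⁴ → stable
  148–221 m: −αΔT+βΔS = −(1.9 × 10⁻⁴)(+2.2)+(7.5 × 10⁻⁴)(-0.08) = -4.8 × 10⁻⁴ → UNSTABLE
The 148–221 m interval has Δρ < 0: lighter water underlies denser water.

148–221 m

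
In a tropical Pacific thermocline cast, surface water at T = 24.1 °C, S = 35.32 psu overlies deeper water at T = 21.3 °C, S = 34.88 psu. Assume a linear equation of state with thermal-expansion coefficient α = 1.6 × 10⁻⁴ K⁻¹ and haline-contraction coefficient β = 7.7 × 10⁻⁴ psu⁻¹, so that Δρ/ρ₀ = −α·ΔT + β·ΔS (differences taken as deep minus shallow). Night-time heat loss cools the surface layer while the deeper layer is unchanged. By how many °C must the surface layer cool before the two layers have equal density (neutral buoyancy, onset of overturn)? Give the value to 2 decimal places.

0.68 °C

Neutral buoyancy requires Δρ = 0, i.e. −α(T_deep − T_surf′) + β(S_deep − S_surf) = 0.
T_surf′ = T_deep − (β/α)·ΔS = 21.3 − (7.7 × 10⁻⁴/1.6 × 10⁻⁴)·(-0.44) = 23.4175 °C.
Cooling required: 24.1 − (23.4175) = 0.6825 °C.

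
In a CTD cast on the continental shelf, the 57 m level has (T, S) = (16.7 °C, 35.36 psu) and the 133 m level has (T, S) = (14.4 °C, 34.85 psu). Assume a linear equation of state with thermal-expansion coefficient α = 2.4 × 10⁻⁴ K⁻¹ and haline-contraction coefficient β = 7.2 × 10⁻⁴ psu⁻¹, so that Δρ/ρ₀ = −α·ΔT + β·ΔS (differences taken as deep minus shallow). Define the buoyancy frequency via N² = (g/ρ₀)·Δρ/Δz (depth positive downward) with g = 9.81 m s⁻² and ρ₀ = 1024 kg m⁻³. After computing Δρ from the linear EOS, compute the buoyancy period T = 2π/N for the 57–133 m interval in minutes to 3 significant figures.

21.4 min

ΔT = -2.3 K, ΔS = -0.51 psu (deep − shallow).
Δρ/ρ₀ = −αΔT + βΔS = 5.52 × 10⁻⁴ − 3.672 × 10⁻⁴ = 1.848 × 10⁻⁴, so Δρ ≈ 0.1892 kg m⁻³.
N² = (g/ρ₀)·Δρ/Δz = g·(Δρ/ρ₀)/Δz = 9.81 × 1.848 × 10⁻⁴ / 76 = 2.3854 × 10⁻⁵ s⁻².
N = √(2.3854 × 10⁻⁵) = 4.8841 × 10⁻³ rad s⁻¹ → T = 2π/N = 1.2865 × 10³ s = 21.442 min ≈ 21.4 min.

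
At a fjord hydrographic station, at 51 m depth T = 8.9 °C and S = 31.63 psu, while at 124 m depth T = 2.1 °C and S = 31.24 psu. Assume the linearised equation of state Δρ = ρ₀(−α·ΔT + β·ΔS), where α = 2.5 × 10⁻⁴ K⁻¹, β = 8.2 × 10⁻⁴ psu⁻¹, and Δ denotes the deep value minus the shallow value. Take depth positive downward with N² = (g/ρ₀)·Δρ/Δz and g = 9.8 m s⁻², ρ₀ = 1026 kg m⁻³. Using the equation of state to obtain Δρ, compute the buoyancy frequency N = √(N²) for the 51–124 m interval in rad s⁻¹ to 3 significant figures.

ΔT = -6.8 K, ΔS = -0.39 psu (deep − shallow).
Δρ/ρ₀ = −αΔT + βΔS = 1.70 × 10⁻³ − 3.198 × 10⁻⁴ = 1.3802 × 10⁻³, so Δρ ≈ 1.416 kg m⁻³.
N² = (g/ρ₀)·Δρ/Δz = g·(Δρ/ρ₀)/Δz = 9.8 × 1.3802 × 10⁻³ / 73 = 1.8529 × 10⁻⁴ s⁻².
N = √(1.8529 × 10⁻⁴) = 0.013612 rad s⁻¹ ≈ 0.0136 rad s⁻¹.

0.0136 rad s⁻¹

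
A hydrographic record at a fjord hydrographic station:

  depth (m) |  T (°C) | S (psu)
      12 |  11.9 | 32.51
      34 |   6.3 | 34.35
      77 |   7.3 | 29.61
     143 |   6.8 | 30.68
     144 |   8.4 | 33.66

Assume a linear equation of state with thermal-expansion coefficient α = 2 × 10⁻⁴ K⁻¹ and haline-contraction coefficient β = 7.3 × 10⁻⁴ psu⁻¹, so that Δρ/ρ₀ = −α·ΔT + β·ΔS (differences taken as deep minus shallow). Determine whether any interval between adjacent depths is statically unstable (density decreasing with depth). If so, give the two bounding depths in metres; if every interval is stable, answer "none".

Evaluate Δρ/ρ₀ = −αΔT + βΔS across each adjacent pair:
  12–34 m: −αΔT+βΔS = −(2 × 10⁻⁴)(-5.6)+(7.3 × 10⁻⁴)(+1.84) = 2.5 × 10⁻³ → stable
  34–77 m: −αΔT+βΔS = −(2 × 10⁻⁴)(+1.0)+(7.3 × 10⁻⁴)(-4.74) = -3.7 × 10⁻³ → UNSTABLE
  77–143 m: −αΔT+βΔS = −(2 × 10⁻⁴)(-0.5)+(7.3 × 10⁻⁴)(+1.07) = 8.8 × 10⁻⁴ → stable
  143–144 m: −αΔT+βΔS = −(2 × 10⁻⁴)(+1.6)+(7.3 × 10⁻⁴)(+2.98) = 1.9 × 10⁻³ → stable
The 34–77 m interval has Δρ < 0: lighter water underlies denser water.

34–77 m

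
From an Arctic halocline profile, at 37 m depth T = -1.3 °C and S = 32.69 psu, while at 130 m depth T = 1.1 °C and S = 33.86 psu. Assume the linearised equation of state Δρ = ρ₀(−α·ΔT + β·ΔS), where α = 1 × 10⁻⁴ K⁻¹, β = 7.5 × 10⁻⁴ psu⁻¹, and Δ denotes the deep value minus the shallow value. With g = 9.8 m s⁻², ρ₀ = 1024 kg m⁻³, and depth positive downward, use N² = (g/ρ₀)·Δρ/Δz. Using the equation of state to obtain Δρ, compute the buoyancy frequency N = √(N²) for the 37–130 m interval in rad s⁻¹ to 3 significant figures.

ΔT = +2.4 K, ΔS = +1.17 psu (deep − shallow).
Δρ/ρ₀ = −αΔT + βΔS = -2.40 × 10⁻⁴ + 8.775 × 10⁻⁴ = 6.375 × 10⁻⁴, so Δρ ≈ 0.6528 kg m⁻³.
N² = (g/ρ₀)·Δρ/Δz = g·(Δρ/ρ₀)/Δz = 9.8 × 6.375 × 10⁻⁴ / 93 = 6.7177 × 10⁻⁵ s⁻².
N = √(6.7177 × 10⁻⁵) = 8.1962 × 10⁻³ rad s⁻¹ ≈ 8.20 × 10⁻³ rad s⁻¹.

8.20 × 10⁻³ rad s⁻¹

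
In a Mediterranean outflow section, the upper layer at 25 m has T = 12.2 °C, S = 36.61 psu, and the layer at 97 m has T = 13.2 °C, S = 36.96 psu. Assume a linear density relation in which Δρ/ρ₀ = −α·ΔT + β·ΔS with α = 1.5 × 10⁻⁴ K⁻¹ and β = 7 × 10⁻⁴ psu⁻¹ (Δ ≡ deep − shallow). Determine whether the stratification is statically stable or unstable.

ΔT = 13.2 − 12.2 = +1.0 K and ΔS = 36.96 − 36.61 = +0.35 psu (deep − shallow).
−αΔT = -1.50 × 10⁻⁴; βΔS = 2.45 × 10⁻⁴; sum Δρ/ρ₀ = 9.50 × 10⁻⁵.
Δρ/ρ₀ > 0, so Δρ > 0: deeper water is denser → statically stable.

stable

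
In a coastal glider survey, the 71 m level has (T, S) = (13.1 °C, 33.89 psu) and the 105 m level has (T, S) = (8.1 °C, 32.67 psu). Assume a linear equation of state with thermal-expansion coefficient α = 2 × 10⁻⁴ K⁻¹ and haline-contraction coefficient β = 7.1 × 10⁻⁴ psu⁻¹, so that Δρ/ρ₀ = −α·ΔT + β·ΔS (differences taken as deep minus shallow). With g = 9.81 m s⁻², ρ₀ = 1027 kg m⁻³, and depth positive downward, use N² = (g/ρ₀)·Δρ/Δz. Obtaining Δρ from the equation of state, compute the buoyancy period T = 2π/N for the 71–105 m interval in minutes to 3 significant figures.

16.9 min

ΔT = -5.0 K, ΔS = -1.22 psu (deep − shallow).
Δρ/ρ₀ = −αΔT + βΔS = 1.00 × 10⁻³ − 8.662 × 10⁻⁴ = 1.338 × 10⁻⁴, so Δρ ≈ 0.1374 kg m⁻³.
N² = (g/ρ₀)·Δρ/Δz = g·(Δρ/ρ₀)/Δz = 9.81 × 1.338 × 10⁻⁴ / 34 = 3.8605 × 10⁻⁵ s⁻².
N = √(3.8605 × 10⁻⁵) = 6.2133 × 10⁻³ rad s⁻¹ → T = 2π/N = 1.0112 × 10³ s = 16.853 min ≈ 16.9 min.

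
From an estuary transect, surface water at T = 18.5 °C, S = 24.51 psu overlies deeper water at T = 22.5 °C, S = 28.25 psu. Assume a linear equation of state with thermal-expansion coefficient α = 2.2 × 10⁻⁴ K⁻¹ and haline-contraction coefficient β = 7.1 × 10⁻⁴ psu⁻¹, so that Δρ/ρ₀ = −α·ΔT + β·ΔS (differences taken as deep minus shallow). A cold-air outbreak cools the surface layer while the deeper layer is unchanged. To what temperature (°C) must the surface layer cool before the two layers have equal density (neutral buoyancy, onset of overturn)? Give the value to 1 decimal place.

Neutral buoyancy requires Δρ = 0, i.e. −α(T_deep − T_surf′) + β(S_deep − S_surf) = 0.
T_surf′ = T_deep − (β/α)·ΔS = 22.5 − (7.1 × 10⁻⁴/2.2 × 10⁻⁴)·(+3.74) = 10.430 °C.
Cooling required: 18.5 − (10.430) = 8.070 °C.

10.4 °C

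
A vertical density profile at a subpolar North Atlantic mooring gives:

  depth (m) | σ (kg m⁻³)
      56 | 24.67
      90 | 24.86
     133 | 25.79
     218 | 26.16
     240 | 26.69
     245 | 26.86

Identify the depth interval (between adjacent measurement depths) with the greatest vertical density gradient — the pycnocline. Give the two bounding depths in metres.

240–245 m

Compute the density gradient over each adjacent pair:
  56–90 m: Δρ/Δz = 0.19/34 = 5.6 × 10⁻³ kg m⁻⁴
  90–133 m: Δρ/Δz = 0.93/43 = 0.022 kg m⁻⁴
  133–218 m: Δρ/Δz = 0.37/85 = 4.4 × 10⁻³ kg m⁻⁴
  218–240 m: Δρ/Δz = 0.53/22 = 0.024 kg m⁻⁴
  240–245 m: Δρ/Δz = 0.17/5 = 0.034 kg m⁻⁴
The largest gradient is in the 240–245 m interval — the pycnocline.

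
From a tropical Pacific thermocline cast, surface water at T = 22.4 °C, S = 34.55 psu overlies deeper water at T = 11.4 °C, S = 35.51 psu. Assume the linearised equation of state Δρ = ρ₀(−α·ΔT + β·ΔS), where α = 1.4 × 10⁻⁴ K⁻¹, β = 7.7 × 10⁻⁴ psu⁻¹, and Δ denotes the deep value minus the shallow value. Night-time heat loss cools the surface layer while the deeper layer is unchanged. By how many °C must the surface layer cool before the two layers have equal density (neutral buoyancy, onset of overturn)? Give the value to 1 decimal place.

16.3 °C

Neutral buoyancy requires Δρ = 0, i.e. −α(T_deep − T_surf′) + β(S_deep − S_surf) = 0.
T_surf′ = T_deep − (β/α)·ΔS = 11.4 − (7.7 × 10⁻⁴/1.4 × 10⁻⁴)·(+0.96) = 6.120 °C.
Cooling required: 22.4 − (6.120) = 16.280 °C.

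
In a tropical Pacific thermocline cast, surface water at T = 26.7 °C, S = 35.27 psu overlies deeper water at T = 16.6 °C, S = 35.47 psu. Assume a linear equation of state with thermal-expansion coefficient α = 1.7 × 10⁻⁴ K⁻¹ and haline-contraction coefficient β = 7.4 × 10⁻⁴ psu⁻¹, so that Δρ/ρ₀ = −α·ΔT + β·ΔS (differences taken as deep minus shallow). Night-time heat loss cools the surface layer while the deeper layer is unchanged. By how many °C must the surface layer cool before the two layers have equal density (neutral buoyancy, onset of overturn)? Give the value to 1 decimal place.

Neutral buoyancy requires Δρ = 0, i.e. −α(T_deep − T_surf′) + β(S_deep − S_surf) = 0.
T_surf′ = T_deep − (β/α)·ΔS = 16.6 − (7.4 × 10⁻⁴/1.7 × 10⁻⁴)·(+0.20) = 15.729 °C.
Cooling required: 26.7 − (15.729) = 10.971 °C.

11.0 °C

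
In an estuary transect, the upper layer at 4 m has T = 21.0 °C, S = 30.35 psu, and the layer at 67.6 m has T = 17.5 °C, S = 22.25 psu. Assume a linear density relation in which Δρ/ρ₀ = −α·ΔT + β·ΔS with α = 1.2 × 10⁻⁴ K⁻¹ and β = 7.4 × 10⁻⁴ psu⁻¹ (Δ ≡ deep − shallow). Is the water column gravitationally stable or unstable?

ΔT = 17.5 − 21.0 = -3.5 K and ΔS = 22.25 − 30.35 = -8.10 psu (deep − shallow).
−αΔT = 4.20 × 10⁻⁴; βΔS = -5.994 × 10⁻³; sum Δρ/ρ₀ = -5.574 × 10⁻³.
Δρ/ρ₀ < 0, so Δρ < 0: deeper water is lighter → statically unstable; the column would overturn.

unstable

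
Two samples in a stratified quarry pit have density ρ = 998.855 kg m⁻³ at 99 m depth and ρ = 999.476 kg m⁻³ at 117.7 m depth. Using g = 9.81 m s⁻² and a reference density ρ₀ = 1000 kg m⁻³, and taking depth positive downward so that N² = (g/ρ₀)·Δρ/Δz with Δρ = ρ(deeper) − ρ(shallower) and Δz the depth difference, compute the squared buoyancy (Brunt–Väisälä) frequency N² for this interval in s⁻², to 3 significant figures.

Δρ = 999.476 − 998.855 = 0.621 kg m⁻³ over Δz = 117.7 − 99 = 18.7 m.
N² = (9.81/1000) × (0.621/18.7) = 3.2578 × 10⁻⁴ s⁻² ≈ 3.26 × 10⁻⁴ s⁻².
Since Δρ > 0 the layer is stably stratified.

3.26 × 10⁻⁴ s⁻²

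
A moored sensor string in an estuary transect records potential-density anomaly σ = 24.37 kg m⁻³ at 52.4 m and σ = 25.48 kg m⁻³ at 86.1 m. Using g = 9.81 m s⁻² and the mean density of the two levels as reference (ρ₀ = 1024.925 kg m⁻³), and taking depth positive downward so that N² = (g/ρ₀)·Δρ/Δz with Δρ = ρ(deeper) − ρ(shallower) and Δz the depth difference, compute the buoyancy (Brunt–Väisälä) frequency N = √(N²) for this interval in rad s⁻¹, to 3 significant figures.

Δρ = 1025.48 − 1024.37 = 1.11 kg m⁻³ over Δz = 86.1 − 52.4 = 33.7 m.
N² = (9.81/1024.925) × (1.11/33.7) = 3.1526 × 10⁻⁴ s⁻².
N = √(3.1526 × 10⁻⁴) = 0.017756 rad s⁻¹ ≈ 0.0178 rad s⁻¹.

0.0178 rad s⁻¹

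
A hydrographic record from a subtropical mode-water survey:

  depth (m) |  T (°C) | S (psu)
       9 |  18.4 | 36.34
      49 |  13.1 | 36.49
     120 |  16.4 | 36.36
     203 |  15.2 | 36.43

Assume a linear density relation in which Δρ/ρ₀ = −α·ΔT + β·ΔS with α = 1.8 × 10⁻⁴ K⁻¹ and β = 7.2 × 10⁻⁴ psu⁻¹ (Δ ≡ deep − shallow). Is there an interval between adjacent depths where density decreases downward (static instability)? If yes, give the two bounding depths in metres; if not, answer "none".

Evaluate Δρ/ρ₀ = −αΔT + βΔS across each adjacent pair:
  9–49 m: −αΔT+βΔS = −(1.8 × 10⁻⁴)(-5.3)+(7.2 × 10⁻⁴)(+0.15) = 1.1 × 10⁻³ → stable
  49–120 m: −αΔT+βΔS = −(1.8 × 10⁻⁴)(+3.3)+(7.2 × 10⁻⁴)(-0.13) = -6.9 × 10⁻⁴ → UNSTABLE
  120–203 m: −αΔT+βΔS = −(1.8 × 10⁻⁴)(-1.2)+(7.2 × 10⁻⁴)(+0.07) = 2.7 × 10⁻⁴ → stable
The 49–120 m interval has Δρ < 0: lighter water underlies denser water.

49–120 m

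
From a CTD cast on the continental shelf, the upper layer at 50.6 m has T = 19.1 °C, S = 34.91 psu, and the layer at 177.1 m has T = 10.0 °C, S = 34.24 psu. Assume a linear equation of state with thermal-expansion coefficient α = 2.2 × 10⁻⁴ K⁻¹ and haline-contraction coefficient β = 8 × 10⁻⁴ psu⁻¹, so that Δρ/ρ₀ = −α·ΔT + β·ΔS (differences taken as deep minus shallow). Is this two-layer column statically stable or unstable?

stable

ΔT = 10.0 − 19.1 = -9.1 K and ΔS = 34.24 − 34.91 = -0.67 psu (deep − shallow).
−αΔT = 2.002 × 10⁻³; βΔS = -5.36 × 10⁻⁴; sum Δρ/ρ₀ = 1.466 × 10⁻³.
Δρ/ρ₀ > 0, so Δρ > 0: deeper water is denser → statically stable.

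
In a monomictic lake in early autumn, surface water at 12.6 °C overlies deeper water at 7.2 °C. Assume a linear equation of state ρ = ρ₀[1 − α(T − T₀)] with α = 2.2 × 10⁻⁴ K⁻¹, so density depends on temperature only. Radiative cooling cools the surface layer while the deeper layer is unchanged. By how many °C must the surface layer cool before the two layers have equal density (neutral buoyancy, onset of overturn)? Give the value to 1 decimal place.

5.4 °C

With temperature the only control, equal density requires T_surf′ = T_deep.
T_surf′ = 7.2 °C.
Cooling required: 12.6 − 7.2 = 5.4 °C.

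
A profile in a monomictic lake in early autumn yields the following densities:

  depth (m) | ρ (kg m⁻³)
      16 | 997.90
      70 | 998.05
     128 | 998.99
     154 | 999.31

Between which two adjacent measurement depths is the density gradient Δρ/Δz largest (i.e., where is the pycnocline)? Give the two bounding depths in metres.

70–128 m

Compute the density gradient over each adjacent pair:
  16–70 m: Δρ/Δz = 0.15/54 = 2.8 × 10⁻³ kg m⁻⁴
  70–128 m: Δρ/Δz = 0.94/58 = 0.016 kg m⁻⁴
  128–154 m: Δρ/Δz = 0.32/26 = 0.012 kg m⁻⁴
The largest gradient is in the 70–128 m interval — the pycnocline.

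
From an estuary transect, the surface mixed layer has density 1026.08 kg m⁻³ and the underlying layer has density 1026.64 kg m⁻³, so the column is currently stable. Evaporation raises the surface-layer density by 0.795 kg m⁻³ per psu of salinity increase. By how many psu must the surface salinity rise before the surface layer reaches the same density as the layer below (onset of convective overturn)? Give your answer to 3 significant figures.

0.704 psu

Density deficit of the surface layer: 1026.64 − 1026.08 = 0.56 kg m⁻³.
Required change = 0.56 / 0.795 = 0.704 psu.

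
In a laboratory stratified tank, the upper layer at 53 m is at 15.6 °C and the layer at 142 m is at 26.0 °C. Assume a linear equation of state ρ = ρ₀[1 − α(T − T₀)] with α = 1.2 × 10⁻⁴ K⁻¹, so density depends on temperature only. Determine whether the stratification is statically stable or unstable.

unstable

ΔT = 26.0 − 15.6 = +10.4 K, so Δρ/ρ₀ = −αΔT = -1.248 × 10⁻³.
Δρ/ρ₀ < 0, so Δρ < 0: deeper water is lighter → statically unstable; the column would overturn.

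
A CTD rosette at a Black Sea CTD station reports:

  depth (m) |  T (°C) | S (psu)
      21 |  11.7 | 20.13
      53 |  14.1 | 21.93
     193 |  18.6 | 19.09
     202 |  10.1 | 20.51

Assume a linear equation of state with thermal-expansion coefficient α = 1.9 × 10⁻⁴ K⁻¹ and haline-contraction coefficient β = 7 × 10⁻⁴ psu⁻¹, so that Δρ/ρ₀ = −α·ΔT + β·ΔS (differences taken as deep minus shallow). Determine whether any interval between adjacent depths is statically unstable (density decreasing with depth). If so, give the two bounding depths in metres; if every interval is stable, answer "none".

Evaluate Δρ/ρ₀ = −αΔT + βΔS across each adjacent pair:
  21–53 m: −αΔT+βΔS = −(1.9 × 10⁻⁴)(+2.4)+(7 × 10⁻⁴)(+1.80) = 8.0 × 10⁻⁴ → stable
  53–193 m: −αΔT+βΔS = −(1.9 × 10⁻⁴)(+4.5)+(7 × 10⁻⁴)(-2.84) = -2.8 × 10⁻³ → UNSTABLE
  193–202 m: −αΔT+βΔS = −(1.9 × 10⁻⁴)(-8.5)+(7 × 10⁻⁴)(+1.42) = 2.6 × 10⁻³ → stable
The 53–193 m interval has Δρ < 0: lighter water underlies denser water.

53–193 m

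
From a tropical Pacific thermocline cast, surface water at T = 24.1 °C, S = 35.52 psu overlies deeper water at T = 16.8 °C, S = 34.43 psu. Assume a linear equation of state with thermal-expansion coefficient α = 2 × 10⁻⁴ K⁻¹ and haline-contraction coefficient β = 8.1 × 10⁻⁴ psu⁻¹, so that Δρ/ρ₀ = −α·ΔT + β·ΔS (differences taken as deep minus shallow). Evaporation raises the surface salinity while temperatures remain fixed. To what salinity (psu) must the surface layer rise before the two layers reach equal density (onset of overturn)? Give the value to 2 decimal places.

Neutral buoyancy requires −α(T_deep − T_surf) + β(S_deep − S_surf′) = 0.
S_surf′ = S_deep − (α/β)·ΔT = 34.43 − (2 × 10⁻⁴/8.1 × 10⁻⁴)·(-7.3) = 36.2325 psu.
Increase required: 36.2325 − 35.52 = 0.7125 psu.

36.23 psu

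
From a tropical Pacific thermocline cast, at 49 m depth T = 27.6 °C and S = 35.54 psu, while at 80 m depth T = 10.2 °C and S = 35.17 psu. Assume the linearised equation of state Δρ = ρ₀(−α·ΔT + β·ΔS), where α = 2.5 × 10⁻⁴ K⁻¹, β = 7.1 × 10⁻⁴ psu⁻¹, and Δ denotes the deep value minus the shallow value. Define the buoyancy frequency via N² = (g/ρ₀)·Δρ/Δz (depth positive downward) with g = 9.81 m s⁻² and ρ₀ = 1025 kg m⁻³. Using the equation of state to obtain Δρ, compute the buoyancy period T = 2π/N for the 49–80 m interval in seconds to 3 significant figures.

ΔT = -17.4 K, ΔS = -0.37 psu (deep − shallow).
Δρ/ρ₀ = −αΔT + βΔS = 4.35 × 10⁻³ − 2.627 × 10⁻⁴ = 4.0873 × 10⁻³, so Δρ ≈ 4.189 kg m⁻³.
N² = (g/ρ₀)·Δρ/Δz = g·(Δρ/ρ₀)/Δz = 9.81 × 4.0873 × 10⁻³ / 31 = 1.2934 × 10⁻³ s⁻².
N = √(1.2934 × 10⁻³) = 0.035964 rad s⁻¹ → T = 2π/N = 174.71 s ≈ 175 s.

175 s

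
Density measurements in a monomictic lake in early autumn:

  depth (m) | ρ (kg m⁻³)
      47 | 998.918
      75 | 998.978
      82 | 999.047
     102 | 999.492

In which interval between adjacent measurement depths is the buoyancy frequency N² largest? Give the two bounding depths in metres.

82–102 m

Compute the density gradient over each adjacent pair:
  47–75 m: Δρ/Δz = 0.060/28 = 2.1 × 10⁻³ kg m⁻⁴
  75–82 m: Δρ/Δz = 0.069/7 = 9.9 × 10⁻³ kg m⁻⁴
  82–102 m: Δρ/Δz = 0.445/20 = 0.022 kg m⁻⁴
The largest gradient is in the 82–102 m interval — the pycnocline.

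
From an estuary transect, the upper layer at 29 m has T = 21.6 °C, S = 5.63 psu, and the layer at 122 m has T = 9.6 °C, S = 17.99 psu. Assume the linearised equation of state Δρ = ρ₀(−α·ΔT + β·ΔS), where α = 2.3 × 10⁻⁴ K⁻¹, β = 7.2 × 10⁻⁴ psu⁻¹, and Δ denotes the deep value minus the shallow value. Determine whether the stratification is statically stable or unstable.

stable

ΔT = 9.6 − 21.6 = -12.0 K and ΔS = 17.99 − 5.63 = +12.36 psu (deep − shallow).
−αΔT = 2.76 × 10⁻³; βΔS = 8.8992 × 10⁻³; sum Δρ/ρ₀ = 0.0116592.
Δρ/ρ₀ > 0, so Δρ > 0: deeper water is denser → statically stable.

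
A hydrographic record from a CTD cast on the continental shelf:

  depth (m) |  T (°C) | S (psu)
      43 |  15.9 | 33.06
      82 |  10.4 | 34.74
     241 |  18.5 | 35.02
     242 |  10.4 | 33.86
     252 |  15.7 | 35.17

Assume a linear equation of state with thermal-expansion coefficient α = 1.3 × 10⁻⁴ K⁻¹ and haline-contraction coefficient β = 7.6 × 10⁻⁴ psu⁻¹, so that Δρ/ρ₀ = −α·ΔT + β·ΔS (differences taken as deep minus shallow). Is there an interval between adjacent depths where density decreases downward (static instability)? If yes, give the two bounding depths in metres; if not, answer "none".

Evaluate Δρ/ρ₀ = −αΔT + βΔS across each adjacent pair:
  43–82 m: −αΔT+βΔS = −(1.3 × 10⁻⁴)(-5.5)+(7.6 × 10⁻⁴)(+1.68) = 2.0 × 10⁻³ → stable
  82–241 m: −αΔT+βΔS = −(1.3 × 10⁻⁴)(+8.1)+(7.6 × 10⁻⁴)(+0.28) = -8.4 × 10⁻⁴ → UNSTABLE
  241–242 m: −αΔT+βΔS = −(1.3 × 10⁻⁴)(-8.1)+(7.6 × 10⁻⁴)(-1.16) = 1.7 × 10⁻⁴ → stable
  242–252 m: −αΔT+βΔS = −(1.3 × 10⁻⁴)(+5.3)+(7.6 × 10⁻⁴)(+1.31) = 3.1 × 10⁻⁴ → stable
The 82–241 m interval has Δρ < 0: lighter water underlies denser water.

82–241 m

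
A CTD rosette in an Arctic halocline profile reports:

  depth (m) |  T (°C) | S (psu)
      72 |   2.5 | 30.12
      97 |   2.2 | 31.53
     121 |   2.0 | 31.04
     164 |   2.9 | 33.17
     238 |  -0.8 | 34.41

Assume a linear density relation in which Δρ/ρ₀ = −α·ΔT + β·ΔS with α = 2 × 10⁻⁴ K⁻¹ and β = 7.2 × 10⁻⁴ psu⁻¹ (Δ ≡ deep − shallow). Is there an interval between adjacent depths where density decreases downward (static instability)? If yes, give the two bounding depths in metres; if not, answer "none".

97–121 m

Evaluate Δρ/ρ₀ = −αΔT + βΔS across each adjacent pair:
  72–97 m: −αΔT+βΔS = −(2 × 10⁻⁴)(-0.3)+(7.2 × 10⁻⁴)(+1.41) = 1.1 × 10⁻³ → stable
  97–121 m: −αΔT+βΔS = −(2 × 10⁻⁴)(-0.2)+(7.2 × 10⁻⁴)(-0.49) = -3.1 × 10⁻⁴ → UNSTABLE
  121–164 m: −αΔT+βΔS = −(2 × 10⁻⁴)(+0.9)+(7.2 × 10⁻⁴)(+2.13) = 1.4 × 10⁻³ → stable
  164–238 m: −αΔT+βΔS = −(2 × 10⁻⁴)(-3.7)+(7.2 × 10⁻⁴)(+1.24) = 1.6 × 10⁻³ → stable
The 97–121 m interval has Δρ < 0: lighter water underlies denser water.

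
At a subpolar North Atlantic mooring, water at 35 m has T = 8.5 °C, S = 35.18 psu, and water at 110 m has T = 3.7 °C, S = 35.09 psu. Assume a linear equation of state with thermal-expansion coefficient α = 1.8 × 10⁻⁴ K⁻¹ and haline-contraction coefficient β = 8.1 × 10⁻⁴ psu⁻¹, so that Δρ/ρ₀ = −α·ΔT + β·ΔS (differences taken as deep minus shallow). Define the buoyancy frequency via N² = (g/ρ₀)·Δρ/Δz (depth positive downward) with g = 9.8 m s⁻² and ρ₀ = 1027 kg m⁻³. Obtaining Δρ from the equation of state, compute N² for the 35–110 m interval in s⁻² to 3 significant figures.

ΔT = -4.8 K, ΔS = -0.09 psu (deep − shallow).
Δρ/ρ₀ = −αΔT + βΔS = 8.64 × 10⁻⁴ − 7.29 × 10⁻⁵ = 7.911 × 10⁻⁴, so Δρ ≈ 0.8125 kg m⁻³.
N² = (g/ρ₀)·Δρ/Δz = g·(Δρ/ρ₀)/Δz = 9.8 × 7.911 × 10⁻⁴ / 75 = 1.0337 × 10⁻⁴ s⁻² ≈ 1.03 × 10⁻⁴ s⁻².

1.03 × 10⁻⁴ s⁻²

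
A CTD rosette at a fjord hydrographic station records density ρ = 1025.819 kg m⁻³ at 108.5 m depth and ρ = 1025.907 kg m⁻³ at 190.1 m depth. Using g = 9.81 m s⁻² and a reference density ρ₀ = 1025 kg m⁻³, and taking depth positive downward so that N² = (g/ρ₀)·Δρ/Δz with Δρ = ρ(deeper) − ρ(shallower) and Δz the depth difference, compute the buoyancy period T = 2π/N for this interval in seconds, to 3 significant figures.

Δρ = 1025.907 − 1025.819 = 0.088 kg m⁻³ over Δz = 190.1 − 108.5 = 81.6 m.
N² = (9.81/1025) × (0.088/81.6) = 1.0321 × 10⁻⁵ s⁻².
N = √(1.0321 × 10⁻⁵) = 3.2126 × 10⁻³ rad s⁻¹, so T = 2π/N = 1.9558 × 10³ s ≈ 1.96 × 10³ s.
N² > 0, so the interval is statically stable.

1.96 × 10³ s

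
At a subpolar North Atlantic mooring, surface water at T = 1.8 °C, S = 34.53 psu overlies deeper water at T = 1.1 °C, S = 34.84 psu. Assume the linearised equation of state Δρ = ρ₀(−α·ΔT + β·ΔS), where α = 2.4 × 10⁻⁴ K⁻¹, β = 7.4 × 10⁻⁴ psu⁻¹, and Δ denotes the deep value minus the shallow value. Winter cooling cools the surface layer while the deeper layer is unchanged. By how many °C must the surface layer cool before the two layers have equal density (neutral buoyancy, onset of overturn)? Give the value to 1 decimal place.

1.7 °C

Neutral buoyancy requires Δρ = 0, i.e. −α(T_deep − T_surf′) + β(S_deep − S_surf) = 0.
T_surf′ = T_deep − (β/α)·ΔS = 1.1 − (7.4 × 10⁻⁴/2.4 × 10⁻⁴)·(+0.31) = 0.144 °C.
Cooling required: 1.8 − (0.144) = 1.656 °C.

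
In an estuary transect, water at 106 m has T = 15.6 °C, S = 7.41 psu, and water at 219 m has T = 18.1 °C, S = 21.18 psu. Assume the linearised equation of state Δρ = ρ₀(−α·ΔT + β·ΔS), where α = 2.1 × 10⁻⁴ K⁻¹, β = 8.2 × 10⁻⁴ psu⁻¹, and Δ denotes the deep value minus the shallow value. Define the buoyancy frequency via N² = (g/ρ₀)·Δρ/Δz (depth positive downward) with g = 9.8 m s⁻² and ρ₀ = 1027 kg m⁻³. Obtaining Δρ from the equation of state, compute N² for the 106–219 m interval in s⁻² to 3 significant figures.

9.34 × 10⁻⁴ s⁻²

ΔT = +2.5 K, ΔS = +13.77 psu (deep − shallow).
Δρ/ρ₀ = −αΔT + βΔS = -5.25 × 10⁻⁴ + 0.0112914 = 0.0107664, so Δρ ≈ 11.06 kg m⁻³.
N² = (g/ρ₀)·Δρ/Δz = g·(Δρ/ρ₀)/Δz = 9.8 × 0.0107664 / 113 = 9.3372 × 10⁻⁴ s⁻² ≈ 9.34 × 10⁻⁴ s⁻².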